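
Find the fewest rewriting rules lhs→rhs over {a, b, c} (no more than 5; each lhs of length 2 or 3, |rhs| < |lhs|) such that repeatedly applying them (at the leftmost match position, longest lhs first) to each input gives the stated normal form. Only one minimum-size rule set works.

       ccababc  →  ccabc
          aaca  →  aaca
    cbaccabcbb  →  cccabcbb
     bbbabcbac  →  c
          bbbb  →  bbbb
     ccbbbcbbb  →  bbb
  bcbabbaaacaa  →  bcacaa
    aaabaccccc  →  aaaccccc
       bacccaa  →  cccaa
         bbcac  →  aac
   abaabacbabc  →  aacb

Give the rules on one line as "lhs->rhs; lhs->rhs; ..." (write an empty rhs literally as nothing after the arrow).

  | ccababc => ccabc
  | aaca
  | cbaccabcbb => cccabcbb
  | bbbabcbac => bbbcbac => babac => bac => c

ba->; bbc->a; cbc->cb; ccb->b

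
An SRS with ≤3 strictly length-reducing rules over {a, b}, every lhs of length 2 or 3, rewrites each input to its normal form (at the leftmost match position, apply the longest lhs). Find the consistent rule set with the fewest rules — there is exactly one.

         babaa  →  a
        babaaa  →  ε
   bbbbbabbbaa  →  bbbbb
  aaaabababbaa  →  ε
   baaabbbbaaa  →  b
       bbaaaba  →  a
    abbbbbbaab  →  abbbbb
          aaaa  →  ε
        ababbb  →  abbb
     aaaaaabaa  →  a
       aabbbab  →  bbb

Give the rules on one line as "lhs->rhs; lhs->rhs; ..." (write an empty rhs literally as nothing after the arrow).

  | babaa => baa => a
  | babaaa => baaa => aa => ε
  | bbbbbabbbaa => bbbbbbbaa => bbbbbba => bbbbb
  | aaaabababbaa => aabababbaa => bababbaa => babbaa => bbaa => ba => ε

aa->; ba->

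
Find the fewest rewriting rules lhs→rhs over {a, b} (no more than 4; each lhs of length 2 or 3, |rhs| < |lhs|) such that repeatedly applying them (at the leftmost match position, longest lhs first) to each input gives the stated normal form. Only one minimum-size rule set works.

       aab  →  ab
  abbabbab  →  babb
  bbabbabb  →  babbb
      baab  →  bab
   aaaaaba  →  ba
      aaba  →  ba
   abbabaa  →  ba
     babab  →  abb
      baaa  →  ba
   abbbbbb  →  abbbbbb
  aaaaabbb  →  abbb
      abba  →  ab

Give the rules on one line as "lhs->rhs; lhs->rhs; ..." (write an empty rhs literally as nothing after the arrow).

  | aab => ab
  | abbabbab => aabbbab => abbbab => ababb => babb
  | bbabbabb => abbbabb => ababbb => babbb
  | baab => bab

aa->a; aba->ba; bba->ab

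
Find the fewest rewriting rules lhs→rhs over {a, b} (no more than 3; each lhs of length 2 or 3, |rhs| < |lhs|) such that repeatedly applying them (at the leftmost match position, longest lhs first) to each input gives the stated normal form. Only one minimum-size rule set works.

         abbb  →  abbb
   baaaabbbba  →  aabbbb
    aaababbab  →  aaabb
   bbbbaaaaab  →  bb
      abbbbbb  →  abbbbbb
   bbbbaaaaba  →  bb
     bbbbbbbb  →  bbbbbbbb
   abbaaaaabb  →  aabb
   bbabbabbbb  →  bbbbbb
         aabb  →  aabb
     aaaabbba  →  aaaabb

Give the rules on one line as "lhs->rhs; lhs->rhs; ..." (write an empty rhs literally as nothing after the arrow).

ba->; baa->ab

  | abbb
  | baaaabbbba => abaabbbba => aabbbbba => aabbbb
  | aaababbab => aaabbab => aaabb
  | bbbbaaaaab => bbbabaaab => bbbaaab => bbabab => bbab => bb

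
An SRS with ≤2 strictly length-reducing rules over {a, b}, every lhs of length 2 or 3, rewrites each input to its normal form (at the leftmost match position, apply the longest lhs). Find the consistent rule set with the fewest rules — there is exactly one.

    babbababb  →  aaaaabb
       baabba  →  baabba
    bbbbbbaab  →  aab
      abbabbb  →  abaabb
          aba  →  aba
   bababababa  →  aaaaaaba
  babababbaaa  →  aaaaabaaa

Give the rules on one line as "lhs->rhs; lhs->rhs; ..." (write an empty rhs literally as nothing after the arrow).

bab->aa; bbb->

  | babbababb => aabababb => aaaaabb
  | baabba
  | bbbbbbaab => bbbaab => aab
  | abbabbb => abaabb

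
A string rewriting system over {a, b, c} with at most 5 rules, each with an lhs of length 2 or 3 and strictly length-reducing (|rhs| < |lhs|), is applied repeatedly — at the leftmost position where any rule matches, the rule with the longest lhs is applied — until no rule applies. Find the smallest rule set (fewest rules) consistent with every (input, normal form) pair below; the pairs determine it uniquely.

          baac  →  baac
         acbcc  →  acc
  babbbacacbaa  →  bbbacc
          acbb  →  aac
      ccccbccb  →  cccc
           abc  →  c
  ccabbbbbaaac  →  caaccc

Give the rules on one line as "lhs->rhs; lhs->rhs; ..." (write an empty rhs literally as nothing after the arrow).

  | baac
  | acbcc => acc
  | babbbacacbaa => bbbacacbaa => bbbacaaa => bbbacc
  | acbb => aac

aaa->c; ab->; cb->; cbb->ac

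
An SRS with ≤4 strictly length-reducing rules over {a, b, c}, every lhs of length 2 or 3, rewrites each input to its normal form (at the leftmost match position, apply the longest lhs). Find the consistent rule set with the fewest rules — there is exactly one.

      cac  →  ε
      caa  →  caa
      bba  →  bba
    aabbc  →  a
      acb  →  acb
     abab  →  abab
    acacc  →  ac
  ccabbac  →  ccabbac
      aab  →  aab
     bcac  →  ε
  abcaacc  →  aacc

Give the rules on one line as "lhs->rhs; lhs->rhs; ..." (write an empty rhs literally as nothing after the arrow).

abc->; bc->c; cac->

  | cac => ε
  | caa
  | bba
  | aabbc => aabc => a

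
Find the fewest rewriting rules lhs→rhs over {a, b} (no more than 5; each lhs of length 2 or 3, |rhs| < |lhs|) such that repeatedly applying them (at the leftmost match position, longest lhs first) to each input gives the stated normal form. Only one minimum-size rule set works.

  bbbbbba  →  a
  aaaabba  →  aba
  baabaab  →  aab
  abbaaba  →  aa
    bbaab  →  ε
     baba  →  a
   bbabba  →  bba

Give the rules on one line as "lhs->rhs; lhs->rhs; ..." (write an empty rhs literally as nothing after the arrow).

aaa->ab; baa->a; bab->; bbb->

  | bbbbbba => bbba => a
  | aaaabba => ababba => aba
  | baabaab => abaab => aab
  | abbaaba => ababa => aa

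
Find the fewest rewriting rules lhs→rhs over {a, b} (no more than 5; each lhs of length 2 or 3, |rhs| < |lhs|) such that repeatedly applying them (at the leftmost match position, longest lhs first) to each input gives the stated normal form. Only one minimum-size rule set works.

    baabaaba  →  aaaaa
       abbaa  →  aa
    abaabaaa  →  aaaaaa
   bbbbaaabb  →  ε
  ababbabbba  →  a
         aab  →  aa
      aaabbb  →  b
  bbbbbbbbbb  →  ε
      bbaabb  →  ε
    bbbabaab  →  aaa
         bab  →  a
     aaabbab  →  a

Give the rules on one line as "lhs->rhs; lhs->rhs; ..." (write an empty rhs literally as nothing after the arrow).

  | baabaaba => aabaaba => aaaaba => aaaaa
  | abbaa => bbaa => aa
  | abaabaaa => aaabaaa => aaaaaa
  | bbbbaaabb => bbaaabb => aaabb => aabb => abb => bb => ε

ab->a; abb->bb; ba->a; bb->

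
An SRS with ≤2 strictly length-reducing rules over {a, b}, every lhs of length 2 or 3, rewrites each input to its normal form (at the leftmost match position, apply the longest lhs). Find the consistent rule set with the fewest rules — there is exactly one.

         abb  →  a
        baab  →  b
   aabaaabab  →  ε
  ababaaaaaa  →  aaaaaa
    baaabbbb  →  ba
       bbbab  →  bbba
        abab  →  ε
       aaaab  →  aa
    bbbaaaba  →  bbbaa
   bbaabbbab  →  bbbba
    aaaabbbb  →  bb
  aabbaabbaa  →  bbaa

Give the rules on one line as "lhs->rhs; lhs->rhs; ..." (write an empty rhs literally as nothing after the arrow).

  | abb => ab => a
  | baab => b
  | aabaaabab => aaabab => aab => ε
  | ababaaaaaa => aabaaaaaa => aaaaaa

aab->; ab->a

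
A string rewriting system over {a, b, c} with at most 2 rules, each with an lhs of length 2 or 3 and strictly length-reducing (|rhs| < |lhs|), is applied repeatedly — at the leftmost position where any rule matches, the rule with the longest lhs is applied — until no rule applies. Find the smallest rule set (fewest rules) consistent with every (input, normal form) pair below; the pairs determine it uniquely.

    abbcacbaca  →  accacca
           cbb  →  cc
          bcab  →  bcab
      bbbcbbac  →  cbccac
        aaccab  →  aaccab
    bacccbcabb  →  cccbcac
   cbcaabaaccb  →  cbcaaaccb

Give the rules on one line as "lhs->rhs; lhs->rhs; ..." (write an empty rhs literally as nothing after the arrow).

ba->; bb->c

  | abbcacbaca => accacbaca => accacca
  | cbb => cc
  | bcab
  | bbbcbbac => cbcbbac => cbccac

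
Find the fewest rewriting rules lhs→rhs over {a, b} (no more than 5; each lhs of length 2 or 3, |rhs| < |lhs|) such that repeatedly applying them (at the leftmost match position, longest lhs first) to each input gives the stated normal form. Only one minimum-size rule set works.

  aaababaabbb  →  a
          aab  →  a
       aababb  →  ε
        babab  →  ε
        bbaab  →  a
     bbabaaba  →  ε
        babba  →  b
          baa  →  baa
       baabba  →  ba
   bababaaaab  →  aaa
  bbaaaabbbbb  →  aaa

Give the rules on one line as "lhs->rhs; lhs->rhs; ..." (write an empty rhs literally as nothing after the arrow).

  | aaababaabbb => aabaabbb => aabbb => aabb => aab => a
  | aab => a
  | aababb => abb => ab => ε
  | babab => bb => ε

ab->; aba->; abb->ab; bb->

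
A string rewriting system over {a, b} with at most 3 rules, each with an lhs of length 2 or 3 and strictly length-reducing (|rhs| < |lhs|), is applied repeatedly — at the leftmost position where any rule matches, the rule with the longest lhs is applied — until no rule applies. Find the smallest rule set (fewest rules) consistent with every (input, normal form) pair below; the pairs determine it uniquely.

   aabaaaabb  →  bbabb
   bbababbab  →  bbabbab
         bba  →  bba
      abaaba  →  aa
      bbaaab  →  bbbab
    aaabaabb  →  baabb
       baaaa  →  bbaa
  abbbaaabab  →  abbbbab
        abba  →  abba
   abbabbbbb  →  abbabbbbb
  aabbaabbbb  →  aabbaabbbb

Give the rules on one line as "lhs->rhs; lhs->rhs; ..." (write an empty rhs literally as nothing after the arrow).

aaa->ba; aba->a

  | aabaaaabb => aaaaabb => baaabb => bbabb
  | bbababbab => bbabbab
  | bba
  | abaaba => aaba => aa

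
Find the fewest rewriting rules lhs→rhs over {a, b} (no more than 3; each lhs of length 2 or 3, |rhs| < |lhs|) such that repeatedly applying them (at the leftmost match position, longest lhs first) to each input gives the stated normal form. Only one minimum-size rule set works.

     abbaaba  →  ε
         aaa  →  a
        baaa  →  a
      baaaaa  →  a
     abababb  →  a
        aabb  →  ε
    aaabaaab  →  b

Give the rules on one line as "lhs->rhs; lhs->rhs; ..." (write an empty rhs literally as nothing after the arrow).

  | abbaaba => aaaba => aba => aa => ε
  | aaa => a
  | baaa => aaa => a
  | baaaaa => aaaaa => aaa => a

aa->; ba->a; bb->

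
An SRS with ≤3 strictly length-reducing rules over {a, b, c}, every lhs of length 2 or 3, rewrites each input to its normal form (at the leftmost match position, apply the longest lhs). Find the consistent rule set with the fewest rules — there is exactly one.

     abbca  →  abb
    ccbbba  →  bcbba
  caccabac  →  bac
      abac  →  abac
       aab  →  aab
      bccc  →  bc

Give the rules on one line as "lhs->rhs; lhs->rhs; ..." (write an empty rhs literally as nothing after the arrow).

ca->; cc->c; ccb->bc

  | abbca => abb
  | ccbbba => bcbba
  | caccabac => ccabac => cabac => bac
  | abac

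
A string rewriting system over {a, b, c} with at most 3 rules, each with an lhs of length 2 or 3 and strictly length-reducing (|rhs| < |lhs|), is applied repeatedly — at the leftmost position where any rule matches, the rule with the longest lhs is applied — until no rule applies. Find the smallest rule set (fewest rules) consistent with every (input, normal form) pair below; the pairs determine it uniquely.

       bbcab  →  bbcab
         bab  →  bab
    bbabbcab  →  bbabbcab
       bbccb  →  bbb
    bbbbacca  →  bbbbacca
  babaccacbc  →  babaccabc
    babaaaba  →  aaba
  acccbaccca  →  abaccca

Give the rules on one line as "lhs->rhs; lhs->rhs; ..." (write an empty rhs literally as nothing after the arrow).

baa->a; cb->b

  | bbcab
  | bab
  | bbabbcab
  | bbccb => bbcb => bbb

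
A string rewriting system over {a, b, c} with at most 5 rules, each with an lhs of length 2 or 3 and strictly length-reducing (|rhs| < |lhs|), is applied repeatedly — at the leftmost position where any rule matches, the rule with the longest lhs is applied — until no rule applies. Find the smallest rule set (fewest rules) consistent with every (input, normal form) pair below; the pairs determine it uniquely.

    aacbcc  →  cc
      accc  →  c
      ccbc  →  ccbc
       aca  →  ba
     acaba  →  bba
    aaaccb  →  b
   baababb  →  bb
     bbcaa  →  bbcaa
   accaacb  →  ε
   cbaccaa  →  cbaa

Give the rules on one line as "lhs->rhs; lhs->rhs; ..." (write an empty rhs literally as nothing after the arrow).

  | aacbcc => abbcc => cc
  | accc => c
  | ccbc
  | aca => ba

ab->b; abb->; ac->b; acc->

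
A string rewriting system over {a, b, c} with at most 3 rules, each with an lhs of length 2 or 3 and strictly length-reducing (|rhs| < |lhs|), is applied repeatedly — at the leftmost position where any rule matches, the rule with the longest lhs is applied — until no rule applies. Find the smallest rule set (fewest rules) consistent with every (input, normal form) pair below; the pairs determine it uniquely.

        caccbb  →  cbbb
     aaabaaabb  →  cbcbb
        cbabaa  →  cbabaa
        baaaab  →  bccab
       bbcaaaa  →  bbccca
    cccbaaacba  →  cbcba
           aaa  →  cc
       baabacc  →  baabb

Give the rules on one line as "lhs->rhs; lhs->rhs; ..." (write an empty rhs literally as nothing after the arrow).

  | caccbb => cbbb
  | aaabaaabb => ccbaaabb => cbaaabb => cbccbb => cbcbb
  | cbabaa
  | baaaab => bccab

aaa->cc; acc->b; ccb->cb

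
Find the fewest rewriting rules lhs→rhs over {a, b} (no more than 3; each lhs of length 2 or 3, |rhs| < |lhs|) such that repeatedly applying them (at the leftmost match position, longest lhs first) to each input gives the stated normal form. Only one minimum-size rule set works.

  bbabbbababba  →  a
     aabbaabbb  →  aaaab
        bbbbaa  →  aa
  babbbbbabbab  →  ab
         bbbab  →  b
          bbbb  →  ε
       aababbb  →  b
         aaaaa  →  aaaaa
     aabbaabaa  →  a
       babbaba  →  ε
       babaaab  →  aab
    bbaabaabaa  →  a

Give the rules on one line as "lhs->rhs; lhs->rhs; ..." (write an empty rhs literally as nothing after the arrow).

  | bbabbbababba => abbbababba => abababba => bababba => babba => bba => a
  | aabbaabbb => aaaabbb => aaaab
  | bbbbaa => bbaa => aa
  | babbbbbabbab => bbbbbabbab => bbbabbab => babbab => bbab => ab

aba->ba; ba->; bb->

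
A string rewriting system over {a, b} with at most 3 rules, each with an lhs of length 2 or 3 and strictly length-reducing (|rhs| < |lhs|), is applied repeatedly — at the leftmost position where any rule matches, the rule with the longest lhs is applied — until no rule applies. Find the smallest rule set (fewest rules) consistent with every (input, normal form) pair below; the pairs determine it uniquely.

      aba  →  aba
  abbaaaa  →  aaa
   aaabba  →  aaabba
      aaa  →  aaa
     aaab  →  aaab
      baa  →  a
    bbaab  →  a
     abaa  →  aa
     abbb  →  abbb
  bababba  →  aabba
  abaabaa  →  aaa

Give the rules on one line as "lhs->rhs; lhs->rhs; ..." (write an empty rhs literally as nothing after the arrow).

baa->a; bab->a

  | aba
  | abbaaaa => abaaa => aaa
  | aaabba
  | aaa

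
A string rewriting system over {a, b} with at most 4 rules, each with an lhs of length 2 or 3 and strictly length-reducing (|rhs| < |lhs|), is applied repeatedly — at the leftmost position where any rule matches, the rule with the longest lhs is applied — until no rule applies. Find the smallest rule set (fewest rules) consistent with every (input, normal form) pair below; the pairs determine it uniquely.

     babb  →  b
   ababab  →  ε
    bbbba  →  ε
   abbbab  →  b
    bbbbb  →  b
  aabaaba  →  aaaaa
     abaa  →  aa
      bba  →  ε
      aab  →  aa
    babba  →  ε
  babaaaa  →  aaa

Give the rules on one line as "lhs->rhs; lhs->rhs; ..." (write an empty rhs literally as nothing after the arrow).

  | babb => bb => b
  | ababab => abab => ab => ε
  | bbbba => bbba => bba => ba => ε
  | abbbab => bbab => bab => b

aab->aa; ab->; ba->; bb->b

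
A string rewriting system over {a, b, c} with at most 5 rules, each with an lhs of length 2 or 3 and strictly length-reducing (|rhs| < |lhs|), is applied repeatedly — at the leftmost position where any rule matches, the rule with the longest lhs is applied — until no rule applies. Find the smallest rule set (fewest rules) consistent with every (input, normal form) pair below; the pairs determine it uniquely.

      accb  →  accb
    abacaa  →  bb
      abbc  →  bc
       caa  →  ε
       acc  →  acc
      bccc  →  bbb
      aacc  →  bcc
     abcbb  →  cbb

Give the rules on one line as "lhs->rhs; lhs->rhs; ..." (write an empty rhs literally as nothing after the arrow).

aa->b; ab->; caa->ab; ccc->bb

  | accb
  | abacaa => acaa => aab => bb
  | abbc => bc
  | caa => ab => ε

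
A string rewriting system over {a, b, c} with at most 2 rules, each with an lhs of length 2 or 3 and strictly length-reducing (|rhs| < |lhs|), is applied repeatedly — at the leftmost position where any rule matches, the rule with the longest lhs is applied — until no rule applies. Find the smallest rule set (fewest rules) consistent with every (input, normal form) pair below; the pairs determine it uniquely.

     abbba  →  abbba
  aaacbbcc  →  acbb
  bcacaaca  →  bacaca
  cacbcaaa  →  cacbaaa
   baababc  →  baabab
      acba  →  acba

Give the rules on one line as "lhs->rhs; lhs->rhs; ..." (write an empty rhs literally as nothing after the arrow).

  | abbba
  | aaacbbcc => aacbbcc => acbbcc => acbbc => acbb
  | bcacaaca => bacaaca => bacaca
  | cacbcaaa => cacbaaa

aac->ac; bc->b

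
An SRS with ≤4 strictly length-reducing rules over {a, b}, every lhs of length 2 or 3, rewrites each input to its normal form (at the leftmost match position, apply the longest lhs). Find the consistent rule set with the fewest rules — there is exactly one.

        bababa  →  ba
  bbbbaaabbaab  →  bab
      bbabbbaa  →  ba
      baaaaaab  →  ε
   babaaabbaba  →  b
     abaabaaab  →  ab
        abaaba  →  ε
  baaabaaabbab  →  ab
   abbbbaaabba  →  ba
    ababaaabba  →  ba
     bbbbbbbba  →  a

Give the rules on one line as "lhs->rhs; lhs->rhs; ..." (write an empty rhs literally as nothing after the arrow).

  | bababa => bbba => ba
  | bbbbaaabbaab => bbaaabbaab => aaabbaab => bbbaab => baab => bab
  | bbabbbaa => abbbaa => abaa => ba
  | baaaaaab => bbaaab => aaab => bb => ε

aa->a; aaa->b; aba->b; bb->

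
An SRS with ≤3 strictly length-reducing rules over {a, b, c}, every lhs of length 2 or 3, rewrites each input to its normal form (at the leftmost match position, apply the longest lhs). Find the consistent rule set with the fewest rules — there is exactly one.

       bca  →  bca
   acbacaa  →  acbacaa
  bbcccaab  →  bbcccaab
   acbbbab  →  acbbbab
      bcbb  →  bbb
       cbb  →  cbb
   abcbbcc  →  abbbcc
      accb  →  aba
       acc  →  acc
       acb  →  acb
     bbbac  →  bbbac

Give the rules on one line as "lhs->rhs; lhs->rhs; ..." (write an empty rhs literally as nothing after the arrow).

  | bca
  | acbacaa
  | bbcccaab
  | acbbbab

bcb->bb; ccb->ba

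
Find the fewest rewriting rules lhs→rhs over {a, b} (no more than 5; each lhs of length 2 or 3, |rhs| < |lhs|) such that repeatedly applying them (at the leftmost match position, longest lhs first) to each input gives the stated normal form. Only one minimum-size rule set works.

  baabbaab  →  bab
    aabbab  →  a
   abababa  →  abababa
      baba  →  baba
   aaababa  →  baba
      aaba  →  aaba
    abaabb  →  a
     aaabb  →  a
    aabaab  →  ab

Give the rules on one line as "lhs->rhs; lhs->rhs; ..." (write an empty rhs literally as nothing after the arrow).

aaa->; baa->aa; bb->a; bba->ab

  | baabbaab => aabbaab => aaabab => bab
  | aabbab => aaabb => bb => a
  | abababa
  | baba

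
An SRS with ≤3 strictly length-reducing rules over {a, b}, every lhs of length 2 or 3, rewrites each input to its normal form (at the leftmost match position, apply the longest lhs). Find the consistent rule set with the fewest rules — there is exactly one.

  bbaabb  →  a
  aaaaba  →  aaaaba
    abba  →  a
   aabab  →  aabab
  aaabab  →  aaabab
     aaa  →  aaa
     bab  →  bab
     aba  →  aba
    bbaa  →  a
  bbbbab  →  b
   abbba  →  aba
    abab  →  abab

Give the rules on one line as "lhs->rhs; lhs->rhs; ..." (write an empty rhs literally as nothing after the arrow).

bb->; bba->

  | bbaabb => abb => a
  | aaaaba
  | abba => a
  | aabab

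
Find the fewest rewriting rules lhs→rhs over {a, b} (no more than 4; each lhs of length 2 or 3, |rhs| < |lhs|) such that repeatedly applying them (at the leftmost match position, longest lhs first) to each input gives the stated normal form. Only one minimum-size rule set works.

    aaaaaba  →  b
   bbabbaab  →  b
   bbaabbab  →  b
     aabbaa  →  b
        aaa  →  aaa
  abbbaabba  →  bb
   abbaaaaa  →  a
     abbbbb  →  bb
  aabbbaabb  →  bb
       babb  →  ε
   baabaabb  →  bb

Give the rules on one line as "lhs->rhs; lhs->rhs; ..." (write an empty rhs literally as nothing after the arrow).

ab->b; ba->b; baa->; bbb->

  | aaaaaba => aaaaba => aaaba => aaba => aba => ba => b
  | bbabbaab => bbbbaab => baab => b
  | bbaabbab => bbbab => ab => b
  | aabbaa => abbaa => bbaa => b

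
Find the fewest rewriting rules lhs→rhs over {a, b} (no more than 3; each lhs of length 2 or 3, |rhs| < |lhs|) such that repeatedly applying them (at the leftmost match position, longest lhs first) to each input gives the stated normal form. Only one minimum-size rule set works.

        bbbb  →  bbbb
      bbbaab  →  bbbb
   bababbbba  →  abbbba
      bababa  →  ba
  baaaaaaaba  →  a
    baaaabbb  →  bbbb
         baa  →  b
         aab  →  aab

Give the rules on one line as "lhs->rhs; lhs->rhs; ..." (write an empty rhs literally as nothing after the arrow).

  | bbbb
  | bbbaab => bbbb
  | bababbbba => abbbba
  | bababa => aba => ba

aba->ba; baa->b; bab->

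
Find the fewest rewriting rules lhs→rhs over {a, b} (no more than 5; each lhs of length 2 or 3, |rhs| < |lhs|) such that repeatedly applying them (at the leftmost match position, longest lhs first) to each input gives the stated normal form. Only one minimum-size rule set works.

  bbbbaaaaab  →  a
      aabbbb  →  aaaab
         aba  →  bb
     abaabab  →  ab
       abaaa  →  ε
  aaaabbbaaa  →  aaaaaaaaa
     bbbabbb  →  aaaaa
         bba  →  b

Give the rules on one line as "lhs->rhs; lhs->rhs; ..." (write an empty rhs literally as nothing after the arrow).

  | bbbbaaaaab => aabaaaaab => abbaaaab => abaaab => bbaab => bab => a
  | aabbbb => aaaab
  | aba => bb
  | abaabab => bbabab => baab => ab

aba->bb; ba->; bab->a; bbb->aa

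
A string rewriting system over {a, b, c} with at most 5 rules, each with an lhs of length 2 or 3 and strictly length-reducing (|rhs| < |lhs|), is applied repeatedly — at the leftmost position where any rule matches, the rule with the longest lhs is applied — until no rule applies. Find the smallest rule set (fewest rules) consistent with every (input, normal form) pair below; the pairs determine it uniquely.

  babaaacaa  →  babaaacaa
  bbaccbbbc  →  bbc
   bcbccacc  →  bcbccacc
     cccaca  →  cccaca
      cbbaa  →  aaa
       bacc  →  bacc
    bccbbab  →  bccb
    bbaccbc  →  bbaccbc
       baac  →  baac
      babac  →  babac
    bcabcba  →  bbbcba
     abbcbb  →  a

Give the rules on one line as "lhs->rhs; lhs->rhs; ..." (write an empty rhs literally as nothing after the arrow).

aab->cb; abb->; cab->bb; cbb->a

  | babaaacaa
  | bbaccbbbc => bbacabc => bbabbc => bbc
  | bcbccacc
  | cccaca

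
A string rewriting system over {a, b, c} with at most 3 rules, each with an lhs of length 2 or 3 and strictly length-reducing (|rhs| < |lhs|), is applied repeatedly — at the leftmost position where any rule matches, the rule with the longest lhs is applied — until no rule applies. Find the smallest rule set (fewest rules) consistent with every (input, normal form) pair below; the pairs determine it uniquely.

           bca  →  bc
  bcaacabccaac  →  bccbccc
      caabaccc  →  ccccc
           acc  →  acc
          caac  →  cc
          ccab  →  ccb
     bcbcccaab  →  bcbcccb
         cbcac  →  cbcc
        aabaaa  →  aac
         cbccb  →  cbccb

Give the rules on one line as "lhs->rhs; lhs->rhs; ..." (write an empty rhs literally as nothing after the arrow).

  | bca => bc
  | bcaacabccaac => bcacabccaac => bccabccaac => bccbccaac => bccbccac => bccbccc
  | caabaccc => cabaccc => cbaccc => ccccc
  | acc

ba->c; ca->c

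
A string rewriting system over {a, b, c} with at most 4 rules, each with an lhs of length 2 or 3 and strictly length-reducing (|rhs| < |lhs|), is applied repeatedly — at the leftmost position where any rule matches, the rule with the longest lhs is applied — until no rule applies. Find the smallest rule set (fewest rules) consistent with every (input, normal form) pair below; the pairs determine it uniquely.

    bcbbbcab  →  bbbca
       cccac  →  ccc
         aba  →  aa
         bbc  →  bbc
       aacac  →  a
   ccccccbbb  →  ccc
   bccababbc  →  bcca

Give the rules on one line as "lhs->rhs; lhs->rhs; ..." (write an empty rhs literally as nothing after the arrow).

ab->a; ac->; cb->

  | bcbbbcab => bbbcab => bbbca
  | cccac => ccc
  | aba => aa
  | bbc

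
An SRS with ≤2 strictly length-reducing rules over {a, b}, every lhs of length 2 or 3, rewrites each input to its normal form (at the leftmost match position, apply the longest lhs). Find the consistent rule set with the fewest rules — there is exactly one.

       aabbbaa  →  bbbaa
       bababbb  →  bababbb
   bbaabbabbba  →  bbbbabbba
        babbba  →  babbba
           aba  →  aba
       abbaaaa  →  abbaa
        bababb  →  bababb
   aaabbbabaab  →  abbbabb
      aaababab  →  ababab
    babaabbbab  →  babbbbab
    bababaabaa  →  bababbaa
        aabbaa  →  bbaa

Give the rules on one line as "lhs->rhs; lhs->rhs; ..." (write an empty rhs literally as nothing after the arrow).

aaa->a; aab->b

  | aabbbaa => bbbaa
  | bababbb
  | bbaabbabbba => bbbbabbba
  | babbba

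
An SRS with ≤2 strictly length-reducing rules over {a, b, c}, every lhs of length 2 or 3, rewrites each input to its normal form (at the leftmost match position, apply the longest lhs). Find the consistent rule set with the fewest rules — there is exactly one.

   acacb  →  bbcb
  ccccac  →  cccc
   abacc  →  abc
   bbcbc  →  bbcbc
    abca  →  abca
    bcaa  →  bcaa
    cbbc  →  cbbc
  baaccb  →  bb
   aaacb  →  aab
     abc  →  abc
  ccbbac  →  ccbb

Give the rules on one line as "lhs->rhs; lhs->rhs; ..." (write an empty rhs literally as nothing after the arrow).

  | acacb => bbcb
  | ccccac => cccc
  | abacc => abc
  | bbcbc

ac->; aca->bb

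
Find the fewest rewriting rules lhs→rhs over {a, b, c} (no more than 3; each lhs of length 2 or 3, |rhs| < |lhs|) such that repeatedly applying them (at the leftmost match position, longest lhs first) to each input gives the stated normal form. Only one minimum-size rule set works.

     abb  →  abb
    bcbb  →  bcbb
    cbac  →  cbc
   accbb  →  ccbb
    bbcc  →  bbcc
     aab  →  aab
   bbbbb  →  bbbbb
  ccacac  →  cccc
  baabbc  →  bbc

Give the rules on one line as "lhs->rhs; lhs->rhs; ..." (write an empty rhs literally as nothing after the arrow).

  | abb
  | bcbb
  | cbac => cbc
  | accbb => ccbb

ac->c; baa->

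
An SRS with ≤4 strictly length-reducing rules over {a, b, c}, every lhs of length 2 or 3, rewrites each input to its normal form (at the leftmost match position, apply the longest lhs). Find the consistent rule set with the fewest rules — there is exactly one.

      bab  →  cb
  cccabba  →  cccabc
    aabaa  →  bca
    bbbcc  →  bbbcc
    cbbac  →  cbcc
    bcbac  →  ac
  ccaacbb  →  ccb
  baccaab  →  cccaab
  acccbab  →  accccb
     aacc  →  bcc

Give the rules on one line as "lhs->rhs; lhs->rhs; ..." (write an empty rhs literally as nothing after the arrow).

  | bab => cb
  | cccabba => cccabc
  | aabaa => aaca => bca
  | bbbcc

aac->bc; ba->c; bcb->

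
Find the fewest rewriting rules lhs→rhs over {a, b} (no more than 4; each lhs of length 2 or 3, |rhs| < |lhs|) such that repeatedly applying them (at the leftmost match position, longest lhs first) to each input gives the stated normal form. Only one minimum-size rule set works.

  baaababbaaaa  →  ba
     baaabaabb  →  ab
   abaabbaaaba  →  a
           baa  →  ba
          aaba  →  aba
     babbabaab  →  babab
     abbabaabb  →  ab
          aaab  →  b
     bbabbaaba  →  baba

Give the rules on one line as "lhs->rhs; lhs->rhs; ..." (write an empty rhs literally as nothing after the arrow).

  | baaababbaaaa => bbabbaaaa => abbbaaaa => baaaa => ba
  | baaabaabb => bbaabb => ababb => ab
  | abaabbaaaba => ababbaaaba => abaaaba => abba => a
  | baa => ba

aa->a; aaa->; abb->; bba->ab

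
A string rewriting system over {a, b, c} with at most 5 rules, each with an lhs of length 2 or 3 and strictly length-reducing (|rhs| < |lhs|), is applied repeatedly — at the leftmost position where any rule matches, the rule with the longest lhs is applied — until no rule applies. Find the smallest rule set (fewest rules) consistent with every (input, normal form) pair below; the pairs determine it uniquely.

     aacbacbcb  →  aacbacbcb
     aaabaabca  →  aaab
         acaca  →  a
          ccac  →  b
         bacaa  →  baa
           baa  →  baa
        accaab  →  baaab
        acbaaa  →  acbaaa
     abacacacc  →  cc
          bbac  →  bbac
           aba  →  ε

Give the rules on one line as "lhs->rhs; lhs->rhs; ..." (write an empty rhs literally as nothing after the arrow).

  | aacbacbcb
  | aaabaabca => aaabca => aaab
  | acaca => aaba => a
  | ccac => cab => b

aba->; acc->ba; ca->; cac->ab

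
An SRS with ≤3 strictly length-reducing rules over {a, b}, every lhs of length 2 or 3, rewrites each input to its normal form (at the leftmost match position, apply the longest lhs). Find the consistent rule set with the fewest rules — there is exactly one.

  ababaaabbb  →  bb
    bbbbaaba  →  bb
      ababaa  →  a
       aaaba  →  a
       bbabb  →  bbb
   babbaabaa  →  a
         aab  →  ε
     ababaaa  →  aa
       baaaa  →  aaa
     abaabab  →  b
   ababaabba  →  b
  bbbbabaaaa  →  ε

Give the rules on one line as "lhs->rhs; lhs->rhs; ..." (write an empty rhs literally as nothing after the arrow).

  | ababaaabbb => babaaabbb => baaabbb => aabbb => babb => bb
  | bbbbaaba => bbbaba => bbba => bb
  | ababaa => babaa => baa => a
  | aaaba => abaa => baa => a

aab->ba; ab->b; ba->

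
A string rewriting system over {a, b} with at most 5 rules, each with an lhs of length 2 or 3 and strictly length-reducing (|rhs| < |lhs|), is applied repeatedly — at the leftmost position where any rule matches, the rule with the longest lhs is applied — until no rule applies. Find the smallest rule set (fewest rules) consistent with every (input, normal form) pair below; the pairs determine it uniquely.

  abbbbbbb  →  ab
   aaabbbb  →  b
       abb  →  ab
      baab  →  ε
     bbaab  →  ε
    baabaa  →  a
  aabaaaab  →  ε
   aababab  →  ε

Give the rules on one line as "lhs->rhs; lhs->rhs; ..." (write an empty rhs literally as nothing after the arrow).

aa->a; aab->; ba->a; bb->b

  | abbbbbbb => abbbbbb => abbbbb => abbbb => abbb => abb => ab
  | aaabbbb => aabbbb => bbb => bb => b
  | abb => ab
  | baab => aab => ε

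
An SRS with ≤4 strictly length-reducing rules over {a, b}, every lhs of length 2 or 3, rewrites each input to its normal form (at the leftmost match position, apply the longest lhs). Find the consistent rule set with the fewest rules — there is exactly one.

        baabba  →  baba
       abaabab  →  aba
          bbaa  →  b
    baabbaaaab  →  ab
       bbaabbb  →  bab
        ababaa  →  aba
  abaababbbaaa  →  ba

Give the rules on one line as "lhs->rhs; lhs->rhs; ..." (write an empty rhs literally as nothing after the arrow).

aa->b; bb->; bbb->ba

  | baabba => bbbba => baba
  | abaabab => abbbab => abaab => abbb => aba
  | bbaa => aa => b
  | baabbaaaab => bbbbaaaab => babaaaab => babbaab => baaab => bbab => ab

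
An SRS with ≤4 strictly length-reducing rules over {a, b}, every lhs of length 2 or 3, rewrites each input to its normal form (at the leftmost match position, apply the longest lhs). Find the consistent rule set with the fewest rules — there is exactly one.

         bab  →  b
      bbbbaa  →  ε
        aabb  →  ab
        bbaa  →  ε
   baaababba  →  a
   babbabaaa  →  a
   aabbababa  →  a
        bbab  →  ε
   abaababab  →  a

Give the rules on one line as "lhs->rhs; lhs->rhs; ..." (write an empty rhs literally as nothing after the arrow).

aab->a; ba->; bb->; bba->b

  | bab => b
  | bbbbaa => bbaa => ba => ε
  | aabb => ab
  | bbaa => ba => ε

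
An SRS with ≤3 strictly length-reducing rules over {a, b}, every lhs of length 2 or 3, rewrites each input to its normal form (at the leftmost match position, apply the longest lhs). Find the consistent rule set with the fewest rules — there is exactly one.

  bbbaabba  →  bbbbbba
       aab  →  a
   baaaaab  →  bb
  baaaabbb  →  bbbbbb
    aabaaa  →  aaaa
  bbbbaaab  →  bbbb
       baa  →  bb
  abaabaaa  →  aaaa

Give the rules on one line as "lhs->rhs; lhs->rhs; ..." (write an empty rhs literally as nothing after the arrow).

ab->; baa->bb; bab->

  | bbbaabba => bbbbbba
  | aab => a
  | baaaaab => bbaaab => bbbab => bb
  | baaaabbb => bbaabbb => bbbbbb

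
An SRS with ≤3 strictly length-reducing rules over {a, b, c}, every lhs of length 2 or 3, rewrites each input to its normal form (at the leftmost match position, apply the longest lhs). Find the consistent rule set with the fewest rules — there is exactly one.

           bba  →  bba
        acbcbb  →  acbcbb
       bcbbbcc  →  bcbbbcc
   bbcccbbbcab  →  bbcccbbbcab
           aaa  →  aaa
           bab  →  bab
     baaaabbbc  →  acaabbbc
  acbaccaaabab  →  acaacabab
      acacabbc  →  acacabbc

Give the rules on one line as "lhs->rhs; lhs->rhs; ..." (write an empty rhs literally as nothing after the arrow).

baa->ac; cca->ac

  | bba
  | acbcbb
  | bcbbbcc
  | bbcccbbbcab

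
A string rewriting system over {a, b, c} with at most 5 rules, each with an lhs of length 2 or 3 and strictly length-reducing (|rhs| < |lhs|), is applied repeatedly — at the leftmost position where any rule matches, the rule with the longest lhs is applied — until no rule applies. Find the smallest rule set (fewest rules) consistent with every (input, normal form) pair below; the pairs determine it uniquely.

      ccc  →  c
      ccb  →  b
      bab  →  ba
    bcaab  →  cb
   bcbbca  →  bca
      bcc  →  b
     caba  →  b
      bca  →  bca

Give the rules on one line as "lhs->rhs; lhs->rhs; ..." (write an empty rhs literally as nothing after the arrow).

  | ccc => c
  | ccb => b
  | bab => ba
  | bcaab => bbb => cb

ab->a; bb->c; caa->b; cc->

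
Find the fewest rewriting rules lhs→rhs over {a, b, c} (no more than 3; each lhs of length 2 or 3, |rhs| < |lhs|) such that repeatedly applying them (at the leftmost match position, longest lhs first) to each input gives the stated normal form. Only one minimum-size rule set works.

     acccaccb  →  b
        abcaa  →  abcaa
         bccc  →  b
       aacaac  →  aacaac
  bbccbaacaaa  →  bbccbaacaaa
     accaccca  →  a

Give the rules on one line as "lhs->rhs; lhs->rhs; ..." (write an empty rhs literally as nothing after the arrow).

acc->c; ccc->

  | acccaccb => ccaccb => cccb => b
  | abcaa
  | bccc => b
  | aacaac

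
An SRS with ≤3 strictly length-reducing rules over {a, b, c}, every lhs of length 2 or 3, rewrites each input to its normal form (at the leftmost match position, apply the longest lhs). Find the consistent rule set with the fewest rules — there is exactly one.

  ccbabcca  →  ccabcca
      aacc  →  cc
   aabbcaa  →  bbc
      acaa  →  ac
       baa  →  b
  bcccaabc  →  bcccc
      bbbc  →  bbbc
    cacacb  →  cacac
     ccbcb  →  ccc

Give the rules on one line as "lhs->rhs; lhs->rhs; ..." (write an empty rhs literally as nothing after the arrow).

  | ccbabcca => ccabcca
  | aacc => cc
  | aabbcaa => bbcaa => bbc
  | acaa => ac

aa->; cb->c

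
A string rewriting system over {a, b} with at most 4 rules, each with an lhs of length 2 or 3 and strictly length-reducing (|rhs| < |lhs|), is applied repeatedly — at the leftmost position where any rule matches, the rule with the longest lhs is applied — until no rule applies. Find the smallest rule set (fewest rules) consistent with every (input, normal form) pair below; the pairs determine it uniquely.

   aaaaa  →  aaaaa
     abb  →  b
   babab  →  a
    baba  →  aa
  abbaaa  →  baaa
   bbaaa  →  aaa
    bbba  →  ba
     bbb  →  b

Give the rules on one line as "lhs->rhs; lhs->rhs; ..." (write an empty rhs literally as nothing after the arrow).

  | aaaaa
  | abb => b
  | babab => aab => a
  | baba => aa

ab->; bab->a; bb->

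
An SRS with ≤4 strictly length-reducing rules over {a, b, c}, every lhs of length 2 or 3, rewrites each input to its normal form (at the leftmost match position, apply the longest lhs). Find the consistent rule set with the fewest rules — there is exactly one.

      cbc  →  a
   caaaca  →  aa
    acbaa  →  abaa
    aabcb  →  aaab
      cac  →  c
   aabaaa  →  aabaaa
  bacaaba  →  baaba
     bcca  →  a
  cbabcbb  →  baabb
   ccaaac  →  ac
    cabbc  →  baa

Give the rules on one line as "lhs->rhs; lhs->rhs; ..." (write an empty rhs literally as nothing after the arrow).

  | cbc => bc => a
  | caaaca => aaca => aa
  | acbaa => abaa
  | aabcb => aaab

bc->a; ca->; cab->ba; cb->b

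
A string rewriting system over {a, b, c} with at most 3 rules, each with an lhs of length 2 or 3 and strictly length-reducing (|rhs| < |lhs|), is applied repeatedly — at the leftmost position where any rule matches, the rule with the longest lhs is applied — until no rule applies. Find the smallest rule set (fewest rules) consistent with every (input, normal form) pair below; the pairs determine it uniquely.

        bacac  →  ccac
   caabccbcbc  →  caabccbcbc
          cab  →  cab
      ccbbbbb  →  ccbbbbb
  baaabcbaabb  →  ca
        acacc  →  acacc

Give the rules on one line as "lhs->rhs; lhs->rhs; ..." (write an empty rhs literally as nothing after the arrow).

  | bacac => ccac
  | caabccbcbc
  | cab
  | ccbbbbb

abb->; ba->c; cba->b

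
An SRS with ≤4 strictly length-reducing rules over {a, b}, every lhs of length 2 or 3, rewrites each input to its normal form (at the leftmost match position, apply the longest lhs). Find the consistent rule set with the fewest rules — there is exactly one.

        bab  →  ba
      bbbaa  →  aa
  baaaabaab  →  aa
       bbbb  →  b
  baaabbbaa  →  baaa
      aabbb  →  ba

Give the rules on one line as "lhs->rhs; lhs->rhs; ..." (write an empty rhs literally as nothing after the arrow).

  | bab => ba
  | bbbaa => abaa => aa
  | baaaabaab => baabaaab => bbaaaab => aaaaab => aaaba => abaa => aa
  | bbbb => abb => b

aab->ba; ab->; bab->ba; bb->a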